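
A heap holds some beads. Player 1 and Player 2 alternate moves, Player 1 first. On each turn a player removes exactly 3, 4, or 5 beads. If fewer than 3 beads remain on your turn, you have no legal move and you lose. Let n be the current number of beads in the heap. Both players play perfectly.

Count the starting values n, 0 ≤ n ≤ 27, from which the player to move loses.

12

Positions with no move are L. A position that does have a move is losing for the player to move precisely when every available move leads to a winning position for the opponent. Fill in the labels:
n=0: no move → L
n=1: no move → L
n=2: no move → L
n=3: reaches L-position 0 → W
n=4: reaches L-position 1 → W
n=5: reaches L-position 2 → W
n=6: reaches L-position 2 → W
n=7: reaches L-position 2 → W
n=8: only reaches 5(W), 4(W), 3(W), all W → L
n=9: only reaches 6(W), 5(W), 4(W), all W → L
n=10: only reaches 7(W), 6(W), 5(W), all W → L
n=11: reaches L-position 8 → W
n=12: reaches L-position 9 → W
n=13: reaches L-position 10 → W
n=14: reaches L-position 10 → W
n=15: reaches L-position 10 → W
n=16: only reaches 13(W), 12(W), 11(W), all W → L
n=17: only reaches 14(W), 13(W), 12(W), all W → L
n=18: only reaches 15(W), 14(W), 13(W), all W → L
n=19: reaches L-position 16 → W
n=20: reaches L-position 17 → W
n=21: reaches L-position 18 → W
n=22: reaches L-position 18 → W
n=23: reaches L-position 18 → W
n=24: only reaches 21(W), 20(W), 19(W), all W → L
n=25: only reaches 22(W), 21(W), 20(W), all W → L
n=26: only reaches 23(W), 22(W), 21(W), all W → L
n=27: reaches L-position 24 → W
L entries with 0 ≤ n ≤ 27: n = 0, 1, 2, 8, 9, 10, 16, 17, 18, 24, 25, 26; that makes 12.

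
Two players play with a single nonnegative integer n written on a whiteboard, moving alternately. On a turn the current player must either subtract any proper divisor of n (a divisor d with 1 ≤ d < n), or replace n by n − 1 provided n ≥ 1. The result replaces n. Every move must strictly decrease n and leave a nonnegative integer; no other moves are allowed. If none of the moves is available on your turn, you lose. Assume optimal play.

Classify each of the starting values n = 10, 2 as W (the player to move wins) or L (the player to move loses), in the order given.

Classify positions by backward induction: terminal positions (no move available) are L. From any other position, the mover wins iff some move reaches an L.
n=0: no move → L
n=1: W (go to 0, an L position)
n=2: L (sole option 1(W) is W)
n=3: W (go to 2, an L position)
n=4: W (go to 2, an L position)
n=5: L (sole option 4(W) is W)
n=6: W (go to 5, an L position)
n=7: L (sole option 6(W) is W)
n=8: W (go to 7, an L position)
n=9: L (options 6(W), 8(W) are all W)
n=10: W (go to 5, an L position)

10: W, 2: L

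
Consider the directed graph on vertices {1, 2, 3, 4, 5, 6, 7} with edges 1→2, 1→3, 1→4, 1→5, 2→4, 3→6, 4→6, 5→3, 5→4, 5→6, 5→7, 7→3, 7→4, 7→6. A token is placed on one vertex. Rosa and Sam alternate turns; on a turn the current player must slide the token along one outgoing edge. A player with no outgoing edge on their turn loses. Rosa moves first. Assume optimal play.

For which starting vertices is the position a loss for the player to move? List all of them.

2, 6

Use the standard recursion: the mover loses at a terminal position; elsewhere, the mover wins exactly when some move hands the opponent an L position.
Every edge goes from a vertex to one that appears earlier in the order 6, 4, 3, 7, 5, 2, 1, so processing vertices in that order labels each vertex after all of its successors.
6: no outgoing edge → L
4: →6(L), so W
3: →6(L), so W
7: →6(L), so W
5: →6(L), so W
2: →4(W) only, which is W, so L
1: →2(L), so W
The losing starting vertices are exactly the entries labelled L in this table (2 of them).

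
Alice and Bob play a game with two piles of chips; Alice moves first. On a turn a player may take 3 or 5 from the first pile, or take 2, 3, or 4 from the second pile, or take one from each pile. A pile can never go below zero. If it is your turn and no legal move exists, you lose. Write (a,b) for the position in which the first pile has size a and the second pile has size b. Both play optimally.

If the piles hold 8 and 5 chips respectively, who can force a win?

Classify positions by backward induction: terminal positions (no move available) are L. From any other position, the mover wins iff some move reaches an L.
No move ever increases a pile, so every position that can arise here has a ≤ 8 and b ≤ 5; it is enough to label the cells with 0 ≤ a ≤ 8 and 0 ≤ b ≤ 5.
Every move lowers a or b (never raises either), so fill the grid row by row in increasing a, and left to right within a row: each cell's successors are then already labelled.
      b=0  b=1  b=2  b=3  b=4  b=5
a=0:    L    L    W    W    W    W
a=1:    L    W    W    W    W    L
a=2:    L    W    W    W    W    L
a=3:    W    W    L    L    W    W
a=4:    W    L    L    W    W    W
a=5:    W    W    W    W    L    W
a=6:    W    L    W    W    W    W
a=7:    W    W    W    L    L    W
a=8:    L    L    W    W    W    W
Cells with no legal move (terminal, hence L): (0,0), (0,1), (1,0), (2,0).
The remaining L cells, each justified by listing all of its moves:
(1,5): →(1,3)(W), (1,2)(W), (1,1)(W), (0,4)(W) — all W, so L
(2,5): →(2,3)(W), (2,2)(W), (2,1)(W), (1,4)(W) — all W, so L
(3,2): →(0,2)(W), (3,0)(W), (2,1)(W) — all W, so L
(3,3): →(0,3)(W), (3,1)(W), (3,0)(W), (2,2)(W) — all W, so L
(4,1): →(1,1)(W), (3,0)(W) — all W, so L
(4,2): →(1,2)(W), (4,0)(W), (3,1)(W) — all W, so L
(5,4): →(2,4)(W), (0,4)(W), (5,2)(W), (5,1)(W), (5,0)(W), (4,3)(W) — all W, so L
(6,1): →(3,1)(W), (1,1)(W), (5,0)(W) — all W, so L
(7,3): →(4,3)(W), (2,3)(W), (7,1)(W), (7,0)(W), (6,2)(W) — all W, so L
(7,4): →(4,4)(W), (2,4)(W), (7,2)(W), (7,1)(W), (7,0)(W), (6,3)(W) — all W, so L
(8,0): →(5,0)(W), (3,0)(W) — all W, so L
(8,1): →(5,1)(W), (3,1)(W), (7,0)(W) — all W, so L
Every other cell has at least one move into one of the L cells above, so it is W.
From (8,5) Alice can move to (8,1), reaching an L position.

Alice wins.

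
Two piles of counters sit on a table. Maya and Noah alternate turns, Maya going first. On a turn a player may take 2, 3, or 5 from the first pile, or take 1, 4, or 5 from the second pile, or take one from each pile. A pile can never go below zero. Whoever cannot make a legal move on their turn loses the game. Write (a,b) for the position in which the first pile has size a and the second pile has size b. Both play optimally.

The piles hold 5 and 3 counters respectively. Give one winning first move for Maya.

Move to (3,3).

Label each position W (a win for the player to move) or L (a loss). A position with no legal move is L; any other position is W exactly when some move reaches an L, and L when every move reaches a W.
No move ever increases a pile, so every position that can arise here has a ≤ 5 and b ≤ 3; it is enough to label the cells with 0 ≤ a ≤ 5 and 0 ≤ b ≤ 3.
Every move lowers a or b (never raises either), so fill the grid row by row in increasing a, and left to right within a row: each cell's successors are then already labelled.
      b=0  b=1  b=2  b=3
a=0:    L    W    L    W
a=1:    L    W    L    W
a=2:    W    W    W    W
a=3:    W    L    W    L
a=4:    W    L    W    L
a=5:    W    W    W    W
Cells with no legal move (terminal, hence L): (0,0), (1,0).
The remaining L cells, each justified by listing all of its moves:
(0,2): only reaches (0,1)(W), which is W → L
(1,2): only reaches (1,1)(W), (0,1)(W), all W → L
(3,1): only reaches (1,1)(W), (0,1)(W), (3,0)(W), (2,0)(W), all W → L
(3,3): only reaches (1,3)(W), (0,3)(W), (3,2)(W), (2,2)(W), all W → L
(4,1): only reaches (2,1)(W), (1,1)(W), (4,0)(W), (3,0)(W), all W → L
(4,3): only reaches (2,3)(W), (1,3)(W), (4,2)(W), (3,2)(W), all W → L
Every other cell has at least one move into one of the L cells above, so it is W.
From (5,3), the L positions reachable in one move are: (3,3).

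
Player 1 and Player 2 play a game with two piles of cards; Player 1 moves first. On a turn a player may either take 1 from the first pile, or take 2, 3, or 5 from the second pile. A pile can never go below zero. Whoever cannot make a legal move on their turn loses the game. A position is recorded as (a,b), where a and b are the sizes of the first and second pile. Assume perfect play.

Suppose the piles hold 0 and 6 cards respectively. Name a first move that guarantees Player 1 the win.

Compute win/loss labels from the base case upward. A position with no move is L. Any other position is W if it can reach an L in one move, else L.
No move ever increases a pile, so every position that can arise here has a ≤ 0 and b ≤ 6; it is enough to label the cells with 0 ≤ a ≤ 0 and 0 ≤ b ≤ 6.
Every move lowers a or b (never raises either), so fill the grid row by row in increasing a, and left to right within a row: each cell's successors are then already labelled.
      b=0  b=1  b=2  b=3  b=4  b=5  b=6
a=0:    L    L    W    W    W    W    W
Cells with no legal move (terminal, hence L): (0,0), (0,1).
Every other cell has at least one move into one of the L cells above, so it is W.
From (0,6), the L positions reachable in one move are: (0,1).

Move to (0,1).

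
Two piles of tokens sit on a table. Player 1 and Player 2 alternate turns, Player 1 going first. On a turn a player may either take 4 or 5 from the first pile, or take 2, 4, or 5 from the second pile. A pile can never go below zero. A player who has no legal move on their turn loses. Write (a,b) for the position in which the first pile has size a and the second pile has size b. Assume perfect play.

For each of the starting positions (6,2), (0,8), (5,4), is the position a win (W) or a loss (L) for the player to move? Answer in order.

(6,2): L, (0,8): L, (5,4): W

Compute win/loss labels from the base case upward. A position with no move is L. Any other position is W if it can reach an L in one move, else L.
No move ever increases a pile, so every position that can arise here has a ≤ 6 and b ≤ 8; it is enough to label the cells with 0 ≤ a ≤ 6 and 0 ≤ b ≤ 8.
Every move lowers a or b (never raises either), so fill the grid row by row in increasing a, and left to right within a row: each cell's successors are then already labelled.
      b=0  b=1  b=2  b=3  b=4  b=5  b=6  b=7  b=8
a=0:    L    L    W    W    W    W    W    L    L
a=1:    L    L    W    W    W    W    W    L    L
a=2:    L    L    W    W    W    W    W    L    L
a=3:    L    L    W    W    W    W    W    L    L
a=4:    W    W    L    L    W    W    W    W    W
a=5:    W    W    L    L    W    W    W    W    W
a=6:    W    W    L    L    W    W    W    W    W
Cells with no legal move (terminal, hence L): (0,0), (0,1), (1,0), (1,1), (2,0), (2,1), (3,0), (3,1).
The remaining L cells, each justified by listing all of its moves:
(0,7): L (options (0,5)(W), (0,3)(W), (0,2)(W) are all W)
(0,8): L (options (0,6)(W), (0,4)(W), (0,3)(W) are all W)
(1,7): L (options (1,5)(W), (1,3)(W), (1,2)(W) are all W)
(1,8): L (options (1,6)(W), (1,4)(W), (1,3)(W) are all W)
(2,7): L (options (2,5)(W), (2,3)(W), (2,2)(W) are all W)
(2,8): L (options (2,6)(W), (2,4)(W), (2,3)(W) are all W)
(3,7): L (options (3,5)(W), (3,3)(W), (3,2)(W) are all W)
(3,8): L (options (3,6)(W), (3,4)(W), (3,3)(W) are all W)
(4,2): L (options (0,2)(W), (4,0)(W) are all W)
(4,3): L (options (0,3)(W), (4,1)(W) are all W)
(5,2): L (options (1,2)(W), (0,2)(W), (5,0)(W) are all W)
(5,3): L (options (1,3)(W), (0,3)(W), (5,1)(W) are all W)
(6,2): L (options (2,2)(W), (1,2)(W), (6,0)(W) are all W)
(6,3): L (options (2,3)(W), (1,3)(W), (6,1)(W) are all W)
Every other cell has at least one move into one of the L cells above, so it is W.
(6,2): one of the L cells justified above, so L
(0,8): one of the L cells justified above, so L
(5,4): the move to (5,2) reaches an L cell, so W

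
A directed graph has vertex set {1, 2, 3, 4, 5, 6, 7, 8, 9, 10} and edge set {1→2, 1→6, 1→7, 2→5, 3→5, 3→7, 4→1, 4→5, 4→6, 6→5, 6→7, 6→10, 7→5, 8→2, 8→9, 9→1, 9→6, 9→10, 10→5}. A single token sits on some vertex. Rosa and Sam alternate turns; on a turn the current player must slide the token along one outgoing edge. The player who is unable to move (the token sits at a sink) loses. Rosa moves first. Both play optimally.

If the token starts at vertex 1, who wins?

Sam wins.

Use the standard recursion: the mover loses at a terminal position; elsewhere, the mover wins exactly when some move hands the opponent an L position.
Every edge goes from a vertex to one that appears earlier in the order 5, 7, 10, 6, 2, 1, 9, 3, 8, 4, so processing vertices in that order labels each vertex after all of its successors.
5: no outgoing edge → L
7: →5(L), so W
10: →5(L), so W
6: →5(L), so W
2: →5(L), so W
1: →2(W), 6(W), 7(W) — all W, so L
9: →1(L), so W
3: →5(L), so W
8: →9(W), 2(W) — all W, so L
4: →1(L), so W
The starting position 1 is L: whatever Rosa does, the opponent receives a W position.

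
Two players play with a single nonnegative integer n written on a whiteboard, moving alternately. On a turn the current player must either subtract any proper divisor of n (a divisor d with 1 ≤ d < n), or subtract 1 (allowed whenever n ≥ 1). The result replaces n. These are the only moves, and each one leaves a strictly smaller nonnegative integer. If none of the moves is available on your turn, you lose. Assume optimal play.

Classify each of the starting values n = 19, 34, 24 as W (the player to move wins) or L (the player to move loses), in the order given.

Compute win/loss labels from the base case upward. A position with no move is L. Any other position is W if it can reach an L in one move, else L.
n=0: no move → L
n=1: can move to 0, which is L ⇒ W
n=2: the only move is to 1(W), a W ⇒ L
n=3: can move to 2, which is L ⇒ W
n=4: can move to 2, which is L ⇒ W
n=5: the only move is to 4(W), a W ⇒ L
n=6: can move to 5, which is L ⇒ W
n=7: the only move is to 6(W), a W ⇒ L
n=8: can move to 7, which is L ⇒ W
n=9: moves to 6(W), 8(W); every one is W ⇒ L
n=10: can move to 5, which is L ⇒ W
n=11: the only move is to 10(W), a W ⇒ L
n=12: can move to 9, which is L ⇒ W
n=13: the only move is to 12(W), a W ⇒ L
n=14: can move to 7, which is L ⇒ W
n=15: moves to 10(W), 12(W), 14(W); every one is W ⇒ L
n=16: can move to 15, which is L ⇒ W
n=17: the only move is to 16(W), a W ⇒ L
n=18: can move to 9, which is L ⇒ W
n=19: the only move is to 18(W), a W ⇒ L
n=20: can move to 15, which is L ⇒ W
n=21: moves to 14(W), 18(W), 20(W); every one is W ⇒ L
n=22: can move to 11, which is L ⇒ W
n=23: the only move is to 22(W), a W ⇒ L
n=24: can move to 21, which is L ⇒ W
n=25: moves to 20(W), 24(W); every one is W ⇒ L
n=26: can move to 13, which is L ⇒ W
n=27: moves to 18(W), 24(W), 26(W); every one is W ⇒ L
n=28: can move to 21, which is L ⇒ W
n=29: the only move is to 28(W), a W ⇒ L
n=30: can move to 15, which is L ⇒ W
n=31: the only move is to 30(W), a W ⇒ L
n=32: can move to 31, which is L ⇒ W
n=33: moves to 22(W), 30(W), 32(W); every one is W ⇒ L
n=34: can move to 17, which is L ⇒ W

19: L, 34: W, 24: W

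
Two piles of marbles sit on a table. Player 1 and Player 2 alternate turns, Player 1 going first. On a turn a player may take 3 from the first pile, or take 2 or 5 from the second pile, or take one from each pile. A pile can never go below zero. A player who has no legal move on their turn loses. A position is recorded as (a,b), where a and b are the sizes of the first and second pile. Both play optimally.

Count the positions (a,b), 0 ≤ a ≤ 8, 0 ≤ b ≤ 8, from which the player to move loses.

Use the standard recursion: the mover loses at a terminal position; elsewhere, the mover wins exactly when some move hands the opponent an L position.
Every move lowers a or b (never raises either), so fill the grid row by row in increasing a, and left to right within a row: each cell's successors are then already labelled.
      b=0  b=1  b=2  b=3  b=4  b=5  b=6  b=7  b=8
a=0:    L    L    W    W    L    W    W    L    L
a=1:    L    W    W    L    L    W    W    L    W
a=2:    L    W    W    L    W    W    L    L    W
a=3:    W    W    L    L    W    W    L    W    W
a=4:    W    L    L    W    W    L    W    W    L
a=5:    W    L    W    W    L    L    W    W    L
a=6:    L    L    W    W    L    W    W    L    L
a=7:    L    W    W    L    L    W    W    L    W
a=8:    L    W    W    L    W    W    L    L    W
Cells with no legal move (terminal, hence L): (0,0), (0,1), (1,0), (2,0).
The remaining L cells, each justified by listing all of its moves:
(0,4): the only move is to (0,2)(W), a W ⇒ L
(0,7): moves to (0,5)(W), (0,2)(W); every one is W ⇒ L
(0,8): moves to (0,6)(W), (0,3)(W); every one is W ⇒ L
(1,3): moves to (1,1)(W), (0,2)(W); every one is W ⇒ L
(1,4): moves to (1,2)(W), (0,3)(W); every one is W ⇒ L
(1,7): moves to (1,5)(W), (1,2)(W), (0,6)(W); every one is W ⇒ L
(2,3): moves to (2,1)(W), (1,2)(W); every one is W ⇒ L
(2,6): moves to (2,4)(W), (2,1)(W), (1,5)(W); every one is W ⇒ L
(2,7): moves to (2,5)(W), (2,2)(W), (1,6)(W); every one is W ⇒ L
(3,2): moves to (0,2)(W), (3,0)(W), (2,1)(W); every one is W ⇒ L
(3,3): moves to (0,3)(W), (3,1)(W), (2,2)(W); every one is W ⇒ L
(3,6): moves to (0,6)(W), (3,4)(W), (3,1)(W), (2,5)(W); every one is W ⇒ L
(4,1): moves to (1,1)(W), (3,0)(W); every one is W ⇒ L
(4,2): moves to (1,2)(W), (4,0)(W), (3,1)(W); every one is W ⇒ L
(4,5): moves to (1,5)(W), (4,3)(W), (4,0)(W), (3,4)(W); every one is W ⇒ L
(4,8): moves to (1,8)(W), (4,6)(W), (4,3)(W), (3,7)(W); every one is W ⇒ L
(5,1): moves to (2,1)(W), (4,0)(W); every one is W ⇒ L
(5,4): moves to (2,4)(W), (5,2)(W), (4,3)(W); every one is W ⇒ L
(5,5): moves to (2,5)(W), (5,3)(W), (5,0)(W), (4,4)(W); every one is W ⇒ L
(5,8): moves to (2,8)(W), (5,6)(W), (5,3)(W), (4,7)(W); every one is W ⇒ L
(6,0): the only move is to (3,0)(W), a W ⇒ L
(6,1): moves to (3,1)(W), (5,0)(W); every one is W ⇒ L
(6,4): moves to (3,4)(W), (6,2)(W), (5,3)(W); every one is W ⇒ L
(6,7): moves to (3,7)(W), (6,5)(W), (6,2)(W), (5,6)(W); every one is W ⇒ L
(6,8): moves to (3,8)(W), (6,6)(W), (6,3)(W), (5,7)(W); every one is W ⇒ L
(7,0): the only move is to (4,0)(W), a W ⇒ L
(7,3): moves to (4,3)(W), (7,1)(W), (6,2)(W); every one is W ⇒ L
(7,4): moves to (4,4)(W), (7,2)(W), (6,3)(W); every one is W ⇒ L
(7,7): moves to (4,7)(W), (7,5)(W), (7,2)(W), (6,6)(W); every one is W ⇒ L
(8,0): the only move is to (5,0)(W), a W ⇒ L
(8,3): moves to (5,3)(W), (8,1)(W), (7,2)(W); every one is W ⇒ L
(8,6): moves to (5,6)(W), (8,4)(W), (8,1)(W), (7,5)(W); every one is W ⇒ L
(8,7): moves to (5,7)(W), (8,5)(W), (8,2)(W), (7,6)(W); every one is W ⇒ L
Every other cell has at least one move into one of the L cells above, so it is W.
L cells per row: a=0: 5, a=1: 4, a=2: 4, a=3: 3, a=4: 4, a=5: 4, a=6: 5, a=7: 4, a=8: 4; total 37.

37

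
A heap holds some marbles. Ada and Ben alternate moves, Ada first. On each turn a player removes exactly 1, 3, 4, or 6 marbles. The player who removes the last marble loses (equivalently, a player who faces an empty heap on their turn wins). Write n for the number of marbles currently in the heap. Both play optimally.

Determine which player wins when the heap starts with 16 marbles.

Ada wins.

Build the W/L table. Terminal = W. A non-terminal position is W if it has a move to some L; otherwise it is L.
n=0: no move; the opponent has just taken the last marble and therefore loses → W
n=1: the only move is to 0(W), a W ⇒ L
n=2: can move to 1, which is L ⇒ W
n=3: moves to 2(W), 0(W); every one is W ⇒ L
n=4: can move to 3, which is L ⇒ W
n=5: can move to 1, which is L ⇒ W
n=6: can move to 3, which is L ⇒ W
n=7: can move to 3, which is L ⇒ W
n=8: moves to 7(W), 5(W), 4(W), 2(W); every one is W ⇒ L
n=9: can move to 8, which is L ⇒ W
n=10: moves to 9(W), 7(W), 6(W), 4(W); every one is W ⇒ L
n=11: can move to 10, which is L ⇒ W
n=12: can move to 8, which is L ⇒ W
n=13: can move to 10, which is L ⇒ W
n=14: can move to 10, which is L ⇒ W
n=15: moves to 14(W), 12(W), 11(W), 9(W); every one is W ⇒ L
n=16: can move to 15, which is L ⇒ W
From 16 Ada can remove 1, leaving 15, reaching an L position.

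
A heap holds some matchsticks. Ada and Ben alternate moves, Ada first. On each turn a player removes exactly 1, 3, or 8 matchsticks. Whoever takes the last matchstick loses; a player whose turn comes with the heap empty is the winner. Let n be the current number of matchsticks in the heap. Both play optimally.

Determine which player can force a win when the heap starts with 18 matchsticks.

Positions with no move are W. A position that does have a move is losing for the player to move precisely when every available move leads to a winning position for the opponent. Fill in the labels:
n=0: no move; the opponent has just taken the last matchstick and therefore loses → W
n=1: the only move is to 0(W), a W ⇒ L
n=2: can move to 1, which is L ⇒ W
n=3: moves to 2(W), 0(W); every one is W ⇒ L
n=4: can move to 3, which is L ⇒ W
n=5: moves to 4(W), 2(W); every one is W ⇒ L
n=6: can move to 5, which is L ⇒ W
n=7: moves to 6(W), 4(W); every one is W ⇒ L
n=8: can move to 7, which is L ⇒ W
n=9: can move to 1, which is L ⇒ W
n=10: can move to 7, which is L ⇒ W
n=11: can move to 3, which is L ⇒ W
n=12: moves to 11(W), 9(W), 4(W); every one is W ⇒ L
n=13: can move to 12, which is L ⇒ W
n=14: moves to 13(W), 11(W), 6(W); every one is W ⇒ L
n=15: can move to 14, which is L ⇒ W
n=16: moves to 15(W), 13(W), 8(W); every one is W ⇒ L
n=17: can move to 16, which is L ⇒ W
n=18: moves to 17(W), 15(W), 10(W); every one is W ⇒ L
Every move from 18 reaches a W position, so the mover loses.

Ben wins.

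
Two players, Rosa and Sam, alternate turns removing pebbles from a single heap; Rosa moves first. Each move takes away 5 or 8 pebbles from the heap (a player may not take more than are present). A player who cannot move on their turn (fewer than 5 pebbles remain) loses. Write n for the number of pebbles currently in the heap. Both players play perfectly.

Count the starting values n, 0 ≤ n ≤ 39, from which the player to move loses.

16

Positions with no move are L. A position that does have a move is losing for the player to move precisely when every available move leads to a winning position for the opponent. Fill in the labels:
n=0: no move → L
n=1: no move → L
n=2: no move → L
n=3: no move → L
n=4: no move → L
n=5: reaches L-position 0 → W
n=6: reaches L-position 1 → W
n=7: reaches L-position 2 → W
n=8: reaches L-position 3 → W
n=9: reaches L-position 4 → W
n=10: reaches L-position 2 → W
n=11: reaches L-position 3 → W
n=12: reaches L-position 4 → W
n=13: only reaches 8(W), 5(W), all W → L
n=14: only reaches 9(W), 6(W), all W → L
n=15: only reaches 10(W), 7(W), all W → L
n=16: only reaches 11(W), 8(W), all W → L
n=17: only reaches 12(W), 9(W), all W → L
n=18: reaches L-position 13 → W
n=19: reaches L-position 14 → W
n=20: reaches L-position 15 → W
n=21: reaches L-position 16 → W
n=22: reaches L-position 17 → W
n=23: reaches L-position 15 → W
n=24: reaches L-position 16 → W
n=25: reaches L-position 17 → W
n=26: only reaches 21(W), 18(W), all W → L
n=27: only reaches 22(W), 19(W), all W → L
n=28: only reaches 23(W), 20(W), all W → L
n=29: only reaches 24(W), 21(W), all W → L
n=30: only reaches 25(W), 22(W), all W → L
n=31: reaches L-position 26 → W
n=32: reaches L-position 27 → W
n=33: reaches L-position 28 → W
n=34: reaches L-position 29 → W
n=35: reaches L-position 30 → W
n=36: reaches L-position 28 → W
n=37: reaches L-position 29 → W
n=38: reaches L-position 30 → W
n=39: only reaches 34(W), 31(W), all W → L
L entries with 0 ≤ n ≤ 39: n = 0, 1, 2, 3, 4, 13, 14, 15, 16, 17, 26, 27, 28, 29, 30, 39; that makes 16.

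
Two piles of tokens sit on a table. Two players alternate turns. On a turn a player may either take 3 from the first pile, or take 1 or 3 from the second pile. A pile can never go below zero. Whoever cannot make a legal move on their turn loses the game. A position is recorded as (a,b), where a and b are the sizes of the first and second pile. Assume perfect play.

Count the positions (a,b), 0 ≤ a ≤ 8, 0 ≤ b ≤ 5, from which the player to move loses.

27

Use the standard recursion: the mover loses at a terminal position; elsewhere, the mover wins exactly when some move hands the opponent an L position.
Every move lowers a or b (never raises either), so fill the grid row by row in increasing a, and left to right within a row: each cell's successors are then already labelled.
      b=0  b=1  b=2  b=3  b=4  b=5
a=0:    L    W    L    W    L    W
a=1:    L    W    L    W    L    W
a=2:    L    W    L    W    L    W
a=3:    W    L    W    L    W    L
a=4:    W    L    W    L    W    L
a=5:    W    L    W    L    W    L
a=6:    L    W    L    W    L    W
a=7:    L    W    L    W    L    W
a=8:    L    W    L    W    L    W
Cells with no legal move (terminal, hence L): (0,0), (1,0), (2,0).
The remaining L cells, each justified by listing all of its moves:
(0,2): only reaches (0,1)(W), which is W → L
(0,4): only reaches (0,3)(W), (0,1)(W), all W → L
(1,2): only reaches (1,1)(W), which is W → L
(1,4): only reaches (1,3)(W), (1,1)(W), all W → L
(2,2): only reaches (2,1)(W), which is W → L
(2,4): only reaches (2,3)(W), (2,1)(W), all W → L
(3,1): only reaches (0,1)(W), (3,0)(W), all W → L
(3,3): only reaches (0,3)(W), (3,2)(W), (3,0)(W), all W → L
(3,5): only reaches (0,5)(W), (3,4)(W), (3,2)(W), all W → L
(4,1): only reaches (1,1)(W), (4,0)(W), all W → L
(4,3): only reaches (1,3)(W), (4,2)(W), (4,0)(W), all W → L
(4,5): only reaches (1,5)(W), (4,4)(W), (4,2)(W), all W → L
(5,1): only reaches (2,1)(W), (5,0)(W), all W → L
(5,3): only reaches (2,3)(W), (5,2)(W), (5,0)(W), all W → L
(5,5): only reaches (2,5)(W), (5,4)(W), (5,2)(W), all W → L
(6,0): only reaches (3,0)(W), which is W → L
(6,2): only reaches (3,2)(W), (6,1)(W), all W → L
(6,4): only reaches (3,4)(W), (6,3)(W), (6,1)(W), all W → L
(7,0): only reaches (4,0)(W), which is W → L
(7,2): only reaches (4,2)(W), (7,1)(W), all W → L
(7,4): only reaches (4,4)(W), (7,3)(W), (7,1)(W), all W → L
(8,0): only reaches (5,0)(W), which is W → L
(8,2): only reaches (5,2)(W), (8,1)(W), all W → L
(8,4): only reaches (5,4)(W), (8,3)(W), (8,1)(W), all W → L
Every other cell has at least one move into one of the L cells above, so it is W.
L cells per row: a=0: 3, a=1: 3, a=2: 3, a=3: 3, a=4: 3, a=5: 3, a=6: 3, a=7: 3, a=8: 3; total 27.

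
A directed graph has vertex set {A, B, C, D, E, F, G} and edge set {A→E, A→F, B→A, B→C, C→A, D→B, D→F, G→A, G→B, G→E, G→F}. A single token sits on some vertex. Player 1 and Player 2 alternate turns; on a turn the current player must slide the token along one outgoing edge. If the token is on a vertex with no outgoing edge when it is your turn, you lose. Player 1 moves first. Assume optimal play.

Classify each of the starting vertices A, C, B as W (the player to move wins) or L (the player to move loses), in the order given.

A: W, C: L, B: W

Compute win/loss labels from the base case upward. A position with no move is L. Any other position is W if it can reach an L in one move, else L.
Every edge goes from a vertex to one that appears earlier in the order E, F, A, C, B, D, G, so processing vertices in that order labels each vertex after all of its successors.
E: no outgoing edge → L
F: no outgoing edge → L
A: W (go to F, an L position)
C: L (sole option A(W) is W)
B: W (go to C, an L position)
D: W (go to F, an L position)
G: W (go to F, an L position)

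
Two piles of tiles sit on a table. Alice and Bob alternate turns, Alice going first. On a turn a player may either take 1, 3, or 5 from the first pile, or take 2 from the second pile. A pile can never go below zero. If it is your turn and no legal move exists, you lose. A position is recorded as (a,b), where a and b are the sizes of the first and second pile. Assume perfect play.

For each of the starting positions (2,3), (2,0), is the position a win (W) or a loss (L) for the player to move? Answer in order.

(2,3): W, (2,0): L

Compute win/loss labels from the base case upward. A position with no move is L. Any other position is W if it can reach an L in one move, else L.
No move ever increases a pile, so every position that can arise here has a ≤ 2 and b ≤ 3; it is enough to label the cells with 0 ≤ a ≤ 2 and 0 ≤ b ≤ 3.
Every move lowers a or b (never raises either), so fill the grid row by row in increasing a, and left to right within a row: each cell's successors are then already labelled.
      b=0  b=1  b=2  b=3
a=0:    L    L    W    W
a=1:    W    W    L    L
a=2:    L    L    W    W
Cells with no legal move (terminal, hence L): (0,0), (0,1).
The remaining L cells, each justified by listing all of its moves:
(1,2): only reaches (0,2)(W), (1,0)(W), all W → L
(1,3): only reaches (0,3)(W), (1,1)(W), all W → L
(2,0): only reaches (1,0)(W), which is W → L
(2,1): only reaches (1,1)(W), which is W → L
Every other cell has at least one move into one of the L cells above, so it is W.
(2,3): the move to (1,3) reaches an L cell, so W
(2,0): one of the L cells justified above, so L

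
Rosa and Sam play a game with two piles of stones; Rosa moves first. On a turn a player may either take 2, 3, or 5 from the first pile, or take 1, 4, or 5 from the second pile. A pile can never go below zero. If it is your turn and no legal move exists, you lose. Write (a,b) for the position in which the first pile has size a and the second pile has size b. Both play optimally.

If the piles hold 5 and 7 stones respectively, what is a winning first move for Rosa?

Move to (5,6).

Use the standard recursion: the mover loses at a terminal position; elsewhere, the mover wins exactly when some move hands the opponent an L position.
No move ever increases a pile, so every position that can arise here has a ≤ 5 and b ≤ 7; it is enough to label the cells with 0 ≤ a ≤ 5 and 0 ≤ b ≤ 7.
Every move lowers a or b (never raises either), so fill the grid row by row in increasing a, and left to right within a row: each cell's successors are then already labelled.
      b=0  b=1  b=2  b=3  b=4  b=5  b=6  b=7
a=0:    L    W    L    W    W    W    W    W
a=1:    L    W    L    W    W    W    W    W
a=2:    W    L    W    L    W    W    W    W
a=3:    W    L    W    L    W    W    W    W
a=4:    W    W    W    W    L    W    L    W
a=5:    W    W    W    W    L    W    L    W
Cells with no legal move (terminal, hence L): (0,0), (1,0).
The remaining L cells, each justified by listing all of its moves:
(0,2): the only move is to (0,1)(W), a W ⇒ L
(1,2): the only move is to (1,1)(W), a W ⇒ L
(2,1): moves to (0,1)(W), (2,0)(W); every one is W ⇒ L
(2,3): moves to (0,3)(W), (2,2)(W); every one is W ⇒ L
(3,1): moves to (1,1)(W), (0,1)(W), (3,0)(W); every one is W ⇒ L
(3,3): moves to (1,3)(W), (0,3)(W), (3,2)(W); every one is W ⇒ L
(4,4): moves to (2,4)(W), (1,4)(W), (4,3)(W), (4,0)(W); every one is W ⇒ L
(4,6): moves to (2,6)(W), (1,6)(W), (4,5)(W), (4,2)(W), (4,1)(W); every one is W ⇒ L
(5,4): moves to (3,4)(W), (2,4)(W), (0,4)(W), (5,3)(W), (5,0)(W); every one is W ⇒ L
(5,6): moves to (3,6)(W), (2,6)(W), (0,6)(W), (5,5)(W), (5,2)(W), (5,1)(W); every one is W ⇒ L
Every other cell has at least one move into one of the L cells above, so it is W.
From (5,7), the L positions reachable in one move are: (5,6).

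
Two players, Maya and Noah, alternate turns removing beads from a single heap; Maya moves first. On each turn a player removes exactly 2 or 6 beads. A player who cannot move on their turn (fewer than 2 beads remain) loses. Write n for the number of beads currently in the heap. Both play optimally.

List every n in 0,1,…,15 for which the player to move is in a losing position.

0, 1, 4, 5, 8, 9, 12, 13

Classify positions by backward induction: terminal positions (no move available) are L. From any other position, the mover wins iff some move reaches an L.
n=0: no move → L
n=1: no move → L
n=2: W (go to 0, an L position)
n=3: W (go to 1, an L position)
n=4: L (sole option 2(W) is W)
n=5: L (sole option 3(W) is W)
n=6: W (go to 4, an L position)
n=7: W (go to 5, an L position)
n=8: L (options 6(W), 2(W) are all W)
n=9: L (options 7(W), 3(W) are all W)
n=10: W (go to 8, an L position)
n=11: W (go to 9, an L position)
n=12: L (options 10(W), 6(W) are all W)
n=13: L (options 11(W), 7(W) are all W)
n=14: W (go to 12, an L position)
n=15: W (go to 13, an L position)
The losing starting values of n are exactly the entries labelled L in this table (8 of them).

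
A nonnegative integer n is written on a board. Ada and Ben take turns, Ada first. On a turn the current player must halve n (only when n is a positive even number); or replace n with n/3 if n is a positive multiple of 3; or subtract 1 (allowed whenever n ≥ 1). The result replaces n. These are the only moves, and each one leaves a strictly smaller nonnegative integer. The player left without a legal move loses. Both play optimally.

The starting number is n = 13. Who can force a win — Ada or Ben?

Compute win/loss labels from the base case upward. A position with no move is L. Any other position is W if it can reach an L in one move, else L.
n=0: no move → L
n=1: W (go to 0, an L position)
n=2: L (sole option 1(W) is W)
n=3: W (go to 2, an L position)
n=4: W (go to 2, an L position)
n=5: L (sole option 4(W) is W)
n=6: W (go to 2, an L position)
n=7: L (sole option 6(W) is W)
n=8: W (go to 7, an L position)
n=9: L (options 3(W), 8(W) are all W)
n=10: W (go to 5, an L position)
n=11: L (sole option 10(W) is W)
n=12: W (go to 11, an L position)
n=13: L (sole option 12(W) is W)
The starting position 13 is L: whatever Ada does, the opponent receives a W position.

Ben wins.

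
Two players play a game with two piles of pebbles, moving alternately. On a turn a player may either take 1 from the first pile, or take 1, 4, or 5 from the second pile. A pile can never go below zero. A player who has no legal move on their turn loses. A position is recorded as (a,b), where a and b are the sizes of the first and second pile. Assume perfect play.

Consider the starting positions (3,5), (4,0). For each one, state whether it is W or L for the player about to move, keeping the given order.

Label each position W (a win for the player to move) or L (a loss). A position with no legal move is L; any other position is W exactly when some move reaches an L, and L when every move reaches a W.
No move ever increases a pile, so every position that can arise here has a ≤ 4 and b ≤ 5; it is enough to label the cells with 0 ≤ a ≤ 4 and 0 ≤ b ≤ 5.
Every move lowers a or b (never raises either), so fill the grid row by row in increasing a, and left to right within a row: each cell's successors are then already labelled.
      b=0  b=1  b=2  b=3  b=4  b=5
a=0:    L    W    L    W    W    W
a=1:    W    L    W    L    W    W
a=2:    L    W    L    W    W    W
a=3:    W    L    W    L    W    W
a=4:    L    W    L    W    W    W
Cells with no legal move (terminal, hence L): (0,0).
The remaining L cells, each justified by listing all of its moves:
(0,2): only reaches (0,1)(W), which is W → L
(1,1): only reaches (0,1)(W), (1,0)(W), all W → L
(1,3): only reaches (0,3)(W), (1,2)(W), all W → L
(2,0): only reaches (1,0)(W), which is W → L
(2,2): only reaches (1,2)(W), (2,1)(W), all W → L
(3,1): only reaches (2,1)(W), (3,0)(W), all W → L
(3,3): only reaches (2,3)(W), (3,2)(W), all W → L
(4,0): only reaches (3,0)(W), which is W → L
(4,2): only reaches (3,2)(W), (4,1)(W), all W → L
Every other cell has at least one move into one of the L cells above, so it is W.
(3,5): the move to (3,1) reaches an L cell, so W
(4,0): one of the L cells justified above, so L

(3,5): W, (4,0): L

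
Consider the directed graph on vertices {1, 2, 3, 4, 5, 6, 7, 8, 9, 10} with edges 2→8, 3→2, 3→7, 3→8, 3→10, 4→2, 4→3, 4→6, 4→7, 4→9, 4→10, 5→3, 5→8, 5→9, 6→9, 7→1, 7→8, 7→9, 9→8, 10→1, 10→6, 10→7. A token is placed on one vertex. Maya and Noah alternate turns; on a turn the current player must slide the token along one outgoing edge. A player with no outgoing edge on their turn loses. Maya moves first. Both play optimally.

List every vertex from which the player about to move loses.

Compute win/loss labels from the base case upward. A position with no move is L. Any other position is W if it can reach an L in one move, else L.
Every edge goes from a vertex to one that appears earlier in the order 1, 8, 9, 7, 6, 10, 2, 3, 4, 5, so processing vertices in that order labels each vertex after all of its successors.
1: no outgoing edge → L
8: no outgoing edge → L
9: reaches L-position 8 → W
7: reaches L-position 8 → W
6: only reaches 9(W), which is W → L
10: reaches L-position 6 → W
2: reaches L-position 8 → W
3: reaches L-position 8 → W
4: reaches L-position 6 → W
5: reaches L-position 8 → W
The losing starting vertices are exactly the entries labelled L in this table (3 of them).

1, 6, 8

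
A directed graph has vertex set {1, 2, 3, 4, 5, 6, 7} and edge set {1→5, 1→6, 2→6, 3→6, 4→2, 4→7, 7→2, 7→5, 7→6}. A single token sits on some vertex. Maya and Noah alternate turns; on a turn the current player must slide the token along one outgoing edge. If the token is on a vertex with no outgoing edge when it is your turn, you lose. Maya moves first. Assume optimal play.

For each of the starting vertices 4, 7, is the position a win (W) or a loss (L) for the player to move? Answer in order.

Compute win/loss labels from the base case upward. A position with no move is L. Any other position is W if it can reach an L in one move, else L.
Every edge goes from a vertex to one that appears earlier in the order 6, 5, 2, 7, 1, 3, 4, so processing vertices in that order labels each vertex after all of its successors.
6: no outgoing edge → L
5: no outgoing edge → L
2: can move to 6, which is L ⇒ W
7: can move to 5, which is L ⇒ W
1: can move to 5, which is L ⇒ W
3: can move to 6, which is L ⇒ W
4: moves to 7(W), 2(W); every one is W ⇒ L

4: L, 7: W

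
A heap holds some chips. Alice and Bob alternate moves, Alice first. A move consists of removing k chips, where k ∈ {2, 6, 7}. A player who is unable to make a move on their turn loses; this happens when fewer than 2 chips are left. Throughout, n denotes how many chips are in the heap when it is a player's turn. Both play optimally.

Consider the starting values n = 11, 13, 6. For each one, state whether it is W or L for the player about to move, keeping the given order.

11: W, 13: L, 6: W

Positions with no move are L. A position that does have a move is losing for the player to move precisely when every available move leads to a winning position for the opponent. Fill in the labels:
n=0: no move → L
n=1: no move → L
n=2: →0(L), so W
n=3: →1(L), so W
n=4: →2(W) only, which is W, so L
n=5: →3(W) only, which is W, so L
n=6: →4(L), so W
n=7: →5(L), so W
n=8: →1(L), so W
n=9: →7(W), 3(W), 2(W) — all W, so L
n=10: →4(L), so W
n=11: →9(L), so W
n=12: →5(L), so W
n=13: →11(W), 7(W), 6(W) — all W, so L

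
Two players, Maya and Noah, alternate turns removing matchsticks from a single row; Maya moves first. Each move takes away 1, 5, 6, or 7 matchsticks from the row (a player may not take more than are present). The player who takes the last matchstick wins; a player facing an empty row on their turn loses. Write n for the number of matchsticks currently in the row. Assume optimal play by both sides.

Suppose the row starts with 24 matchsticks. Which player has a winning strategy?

Work bottom-up. With no move the player to move loses. Otherwise the position is W if at least one move leads to an L position for the opponent, and L if every move leads to a W.
n=0: no move → L
n=1: →0(L), so W
n=2: →1(W) only, which is W, so L
n=3: →2(L), so W
n=4: →3(W) only, which is W, so L
n=5: →4(L), so W
n=6: →0(L), so W
n=7: →2(L), so W
n=8: →2(L), so W
n=9: →4(L), so W
n=10: →4(L), so W
n=11: →4(L), so W
n=12: →11(W), 7(W), 6(W), 5(W) — all W, so L
n=13: →12(L), so W
n=14: →13(W), 9(W), 8(W), 7(W) — all W, so L
n=15: →14(L), so W
n=16: →15(W), 11(W), 10(W), 9(W) — all W, so L
n=17: →16(L), so W
n=18: →12(L), so W
n=19: →14(L), so W
n=20: →14(L), so W
n=21: →16(L), so W
n=22: →16(L), so W
n=23: →16(L), so W
n=24: →23(W), 19(W), 18(W), 17(W) — all W, so L
Every move from 24 reaches a W position, so the mover loses.

Noah wins.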